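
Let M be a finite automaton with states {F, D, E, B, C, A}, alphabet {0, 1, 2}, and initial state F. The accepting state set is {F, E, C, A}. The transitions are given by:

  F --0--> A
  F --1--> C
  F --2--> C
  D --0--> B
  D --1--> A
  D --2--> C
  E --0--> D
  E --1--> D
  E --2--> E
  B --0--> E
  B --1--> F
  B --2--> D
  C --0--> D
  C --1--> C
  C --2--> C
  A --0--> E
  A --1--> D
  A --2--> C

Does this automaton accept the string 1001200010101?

F → C → D → B → F → C → D → B → E → D → B → F → A → D
End state D is not accepting.

No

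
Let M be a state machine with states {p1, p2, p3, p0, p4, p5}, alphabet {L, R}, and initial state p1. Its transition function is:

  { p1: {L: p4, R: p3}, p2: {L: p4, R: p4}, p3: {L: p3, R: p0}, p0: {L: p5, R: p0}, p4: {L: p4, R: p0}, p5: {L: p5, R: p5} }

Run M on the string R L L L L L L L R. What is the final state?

Trace: p1 -R-> p3 -L-> p3 -L-> p3 -L-> p3 -L-> p3 -L-> p3 -L-> p3 -L-> p3 -R-> p0

p0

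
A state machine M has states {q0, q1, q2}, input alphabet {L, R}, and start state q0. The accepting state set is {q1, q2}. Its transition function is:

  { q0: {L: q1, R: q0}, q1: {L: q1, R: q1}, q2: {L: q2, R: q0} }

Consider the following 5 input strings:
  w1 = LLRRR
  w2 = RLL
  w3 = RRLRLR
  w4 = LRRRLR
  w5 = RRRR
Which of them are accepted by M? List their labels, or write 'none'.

w1, w2, w3, w4

w1: Trace: q0 -L-> q1 -L-> q1 -R-> q1 -R-> q1 -R-> q1  → end q1, accepted
w2: Trace: q0 -R-> q0 -L-> q1 -L-> q1  → end q1, accepted
w3: Trace: q0 -R-> q0 -R-> q0 -L-> q1 -R-> q1 -L-> q1 -R-> q1  → end q1, accepted
w4: Trace: q0 -L-> q1 -R-> q1 -R-> q1 -R-> q1 -L-> q1 -R-> q1  → end q1, accepted
w5: Trace: q0 -R-> q0 -R-> q0 -R-> q0 -R-> q0  → end q0, rejected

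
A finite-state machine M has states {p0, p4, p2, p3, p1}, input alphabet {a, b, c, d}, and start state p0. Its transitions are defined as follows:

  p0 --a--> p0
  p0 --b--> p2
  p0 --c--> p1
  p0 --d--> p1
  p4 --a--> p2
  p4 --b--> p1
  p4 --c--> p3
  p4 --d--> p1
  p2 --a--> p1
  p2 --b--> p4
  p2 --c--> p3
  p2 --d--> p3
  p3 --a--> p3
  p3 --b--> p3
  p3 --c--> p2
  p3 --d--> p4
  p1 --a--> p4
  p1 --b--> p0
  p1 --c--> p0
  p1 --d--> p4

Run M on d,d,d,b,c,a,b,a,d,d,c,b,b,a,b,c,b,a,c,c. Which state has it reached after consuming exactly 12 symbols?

p3

Trace: p0 -d-> p1 -d-> p4 -d-> p1 -b-> p0 -c-> p1 -a-> p4 -b-> p1 -a-> p4 -d-> p1 -d-> p4 -c-> p3 -b-> p3
After 12 symbols: p3.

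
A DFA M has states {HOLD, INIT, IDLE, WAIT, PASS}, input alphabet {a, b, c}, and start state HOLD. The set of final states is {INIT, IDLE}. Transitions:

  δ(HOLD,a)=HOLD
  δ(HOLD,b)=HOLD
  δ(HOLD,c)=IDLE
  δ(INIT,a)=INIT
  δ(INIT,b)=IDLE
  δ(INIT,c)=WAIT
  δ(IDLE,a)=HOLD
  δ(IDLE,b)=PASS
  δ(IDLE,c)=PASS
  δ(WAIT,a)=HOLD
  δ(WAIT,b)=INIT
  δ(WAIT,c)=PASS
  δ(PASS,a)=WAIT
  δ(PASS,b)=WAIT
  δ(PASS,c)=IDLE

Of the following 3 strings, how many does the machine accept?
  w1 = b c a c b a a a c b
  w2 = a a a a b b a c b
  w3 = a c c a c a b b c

w1: HOLD → HOLD → IDLE → HOLD → IDLE → PASS → WAIT → HOLD → HOLD → IDLE → PASS  → end PASS, rejected
w2: HOLD → HOLD → HOLD → HOLD → HOLD → HOLD → HOLD → HOLD → IDLE → PASS  → end PASS, rejected
w3: HOLD → HOLD → IDLE → PASS → WAIT → PASS → WAIT → INIT → IDLE → PASS  → end PASS, rejected

0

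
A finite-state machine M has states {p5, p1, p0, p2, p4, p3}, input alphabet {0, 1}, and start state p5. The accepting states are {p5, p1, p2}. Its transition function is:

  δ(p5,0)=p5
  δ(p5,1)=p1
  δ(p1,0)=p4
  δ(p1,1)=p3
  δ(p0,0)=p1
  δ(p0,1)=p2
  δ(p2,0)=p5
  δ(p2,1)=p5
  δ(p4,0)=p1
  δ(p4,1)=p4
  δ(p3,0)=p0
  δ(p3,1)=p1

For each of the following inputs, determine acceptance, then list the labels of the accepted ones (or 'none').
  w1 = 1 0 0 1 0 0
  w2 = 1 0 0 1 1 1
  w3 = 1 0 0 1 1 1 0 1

w1:
  start at p5
  read '1': p5 → p1
  read '0': p1 → p4
  read '0': p4 → p1
  read '1': p1 → p3
  read '0': p3 → p0
  read '0': p0 → p1
  end p1, accepted
w2:
  start at p5
  read '1': p5 → p1
  read '0': p1 → p4
  read '0': p4 → p1
  read '1': p1 → p3
  read '1': p3 → p1
  read '1': p1 → p3
  end p3, rejected
w3:
  start at p5
  read '1': p5 → p1
  read '0': p1 → p4
  read '0': p4 → p1
  read '1': p1 → p3
  read '1': p3 → p1
  read '1': p1 → p3
  read '0': p3 → p0
  read '1': p0 → p2
  end p2, accepted

w1, w3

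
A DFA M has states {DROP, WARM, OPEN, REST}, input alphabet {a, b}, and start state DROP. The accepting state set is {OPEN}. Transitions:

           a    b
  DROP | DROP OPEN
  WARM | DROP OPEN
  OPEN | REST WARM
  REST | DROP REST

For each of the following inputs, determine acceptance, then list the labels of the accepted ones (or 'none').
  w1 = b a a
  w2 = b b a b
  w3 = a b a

w1:
  start at DROP
  read 'b': DROP → OPEN
  read 'a': OPEN → REST
  read 'a': REST → DROP
  end DROP, rejected
w2:
  start at DROP
  read 'b': DROP → OPEN
  read 'b': OPEN → WARM
  read 'a': WARM → DROP
  read 'b': DROP → OPEN
  end OPEN, accepted
w3:
  start at DROP
  read 'a': DROP → DROP
  read 'b': DROP → OPEN
  read 'a': OPEN → REST
  end REST, rejected

w2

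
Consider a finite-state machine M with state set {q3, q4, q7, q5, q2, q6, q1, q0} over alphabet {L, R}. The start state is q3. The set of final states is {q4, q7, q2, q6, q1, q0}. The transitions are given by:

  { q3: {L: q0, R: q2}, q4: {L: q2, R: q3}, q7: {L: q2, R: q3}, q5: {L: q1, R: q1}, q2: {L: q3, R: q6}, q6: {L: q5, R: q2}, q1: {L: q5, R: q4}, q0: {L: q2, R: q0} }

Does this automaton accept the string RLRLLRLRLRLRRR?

No

start at q3
read 'R': q3 → q2
read 'L': q2 → q3
read 'R': q3 → q2
read 'L': q2 → q3
read 'L': q3 → q0
read 'R': q0 → q0
read 'L': q0 → q2
read 'R': q2 → q6
read 'L': q6 → q5
read 'R': q5 → q1
read 'L': q1 → q5
read 'R': q5 → q1
read 'R': q1 → q4
read 'R': q4 → q3
End state q3 is not accepting.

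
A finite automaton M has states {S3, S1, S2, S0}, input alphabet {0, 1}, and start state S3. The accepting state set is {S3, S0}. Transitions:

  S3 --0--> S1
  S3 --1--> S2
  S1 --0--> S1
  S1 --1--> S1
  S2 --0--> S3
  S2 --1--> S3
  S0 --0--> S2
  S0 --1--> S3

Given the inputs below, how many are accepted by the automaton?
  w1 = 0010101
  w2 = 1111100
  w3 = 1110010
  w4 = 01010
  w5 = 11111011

w1: S3 → S1 → S1 → S1 → S1 → S1 → S1 → S1  → end S1, rejected
w2: S3 → S2 → S3 → S2 → S3 → S2 → S3 → S1  → end S1, rejected
w3: S3 → S2 → S3 → S2 → S3 → S1 → S1 → S1  → end S1, rejected
w4: S3 → S1 → S1 → S1 → S1 → S1  → end S1, rejected
w5: S3 → S2 → S3 → S2 → S3 → S2 → S3 → S2 → S3  → end S3, accepted

1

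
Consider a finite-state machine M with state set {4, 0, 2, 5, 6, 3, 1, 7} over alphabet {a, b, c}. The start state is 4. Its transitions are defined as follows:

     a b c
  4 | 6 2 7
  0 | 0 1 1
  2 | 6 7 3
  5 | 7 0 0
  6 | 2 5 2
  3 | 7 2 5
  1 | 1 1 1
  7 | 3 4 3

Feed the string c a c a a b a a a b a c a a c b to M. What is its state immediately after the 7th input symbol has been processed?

6

start at 4
read 'c': 4 → 7
read 'a': 7 → 3
read 'c': 3 → 5
read 'a': 5 → 7
read 'a': 7 → 3
read 'b': 3 → 2
read 'a': 2 → 6
After 7 symbols: 6.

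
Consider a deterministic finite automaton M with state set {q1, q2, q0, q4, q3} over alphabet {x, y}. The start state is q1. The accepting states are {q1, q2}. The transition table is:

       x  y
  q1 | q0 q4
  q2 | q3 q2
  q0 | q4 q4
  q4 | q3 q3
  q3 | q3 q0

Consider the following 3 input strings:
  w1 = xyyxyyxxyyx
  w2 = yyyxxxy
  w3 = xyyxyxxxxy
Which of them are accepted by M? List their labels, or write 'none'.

none

w1: q1 → q0 → q4 → q3 → q3 → q0 → q4 → q3 → q3 → q0 → q4 → q3  → end q3, rejected
w2: q1 → q4 → q3 → q0 → q4 → q3 → q3 → q0  → end q0, rejected
w3: q1 → q0 → q4 → q3 → q3 → q0 → q4 → q3 → q3 → q3 → q0  → end q0, rejected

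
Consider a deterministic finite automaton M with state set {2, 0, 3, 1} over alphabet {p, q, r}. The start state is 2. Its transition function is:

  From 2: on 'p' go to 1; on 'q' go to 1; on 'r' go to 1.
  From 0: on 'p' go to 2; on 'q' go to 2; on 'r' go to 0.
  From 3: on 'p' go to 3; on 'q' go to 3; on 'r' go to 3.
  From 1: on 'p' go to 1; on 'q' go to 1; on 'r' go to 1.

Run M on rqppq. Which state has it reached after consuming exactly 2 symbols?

1

2 → 1 → 1
After 2 symbols: 1.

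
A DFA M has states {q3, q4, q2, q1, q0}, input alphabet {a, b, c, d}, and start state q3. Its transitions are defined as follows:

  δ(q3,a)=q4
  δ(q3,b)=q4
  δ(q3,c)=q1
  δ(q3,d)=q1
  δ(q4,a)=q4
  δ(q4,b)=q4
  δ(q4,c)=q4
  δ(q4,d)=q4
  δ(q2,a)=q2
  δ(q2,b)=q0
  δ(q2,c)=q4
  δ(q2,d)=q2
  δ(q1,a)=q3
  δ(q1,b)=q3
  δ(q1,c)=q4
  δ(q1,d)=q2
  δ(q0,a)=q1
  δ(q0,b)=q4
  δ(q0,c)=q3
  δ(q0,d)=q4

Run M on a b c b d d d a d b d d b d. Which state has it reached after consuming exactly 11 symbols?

q4

q3 → q4 → q4 → q4 → q4 → q4 → q4 → q4 → q4 → q4 → q4 → q4
After 11 symbols: q4.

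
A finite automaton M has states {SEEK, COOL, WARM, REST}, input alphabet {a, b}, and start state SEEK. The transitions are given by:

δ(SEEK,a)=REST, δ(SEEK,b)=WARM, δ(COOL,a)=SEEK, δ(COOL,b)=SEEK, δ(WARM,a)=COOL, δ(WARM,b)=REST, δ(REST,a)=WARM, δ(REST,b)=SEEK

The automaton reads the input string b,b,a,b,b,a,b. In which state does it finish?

Trace: SEEK -b-> WARM -b-> REST -a-> WARM -b-> REST -b-> SEEK -a-> REST -b-> SEEK

SEEK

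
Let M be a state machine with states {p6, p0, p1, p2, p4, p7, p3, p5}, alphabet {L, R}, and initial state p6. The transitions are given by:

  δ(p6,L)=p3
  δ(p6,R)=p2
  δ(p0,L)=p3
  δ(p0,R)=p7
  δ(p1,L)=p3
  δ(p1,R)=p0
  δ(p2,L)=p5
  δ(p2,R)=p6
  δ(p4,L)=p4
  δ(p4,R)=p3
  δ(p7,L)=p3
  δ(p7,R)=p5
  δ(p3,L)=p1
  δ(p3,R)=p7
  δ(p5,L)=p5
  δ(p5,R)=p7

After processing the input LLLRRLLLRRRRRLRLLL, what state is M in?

p3

p6 → p3 → p1 → p3 → p7 → p5 → p5 → p5 → p5 → p7 → p5 → p7 → p5 → p7 → p3 → p7 → p3 → p1 → p3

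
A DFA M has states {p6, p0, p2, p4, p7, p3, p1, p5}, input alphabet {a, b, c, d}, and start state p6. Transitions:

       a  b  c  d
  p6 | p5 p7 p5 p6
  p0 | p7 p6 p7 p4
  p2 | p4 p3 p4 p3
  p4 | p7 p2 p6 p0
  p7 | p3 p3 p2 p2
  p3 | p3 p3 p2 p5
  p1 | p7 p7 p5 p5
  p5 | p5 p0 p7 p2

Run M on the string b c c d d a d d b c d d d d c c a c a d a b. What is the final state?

p3

start at p6
read 'b': p6 → p7
read 'c': p7 → p2
read 'c': p2 → p4
read 'd': p4 → p0
read 'd': p0 → p4
read 'a': p4 → p7
read 'd': p7 → p2
read 'd': p2 → p3
read 'b': p3 → p3
read 'c': p3 → p2
read 'd': p2 → p3
read 'd': p3 → p5
read 'd': p5 → p2
read 'd': p2 → p3
read 'c': p3 → p2
read 'c': p2 → p4
read 'a': p4 → p7
read 'c': p7 → p2
read 'a': p2 → p4
read 'd': p4 → p0
read 'a': p0 → p7
read 'b': p7 → p3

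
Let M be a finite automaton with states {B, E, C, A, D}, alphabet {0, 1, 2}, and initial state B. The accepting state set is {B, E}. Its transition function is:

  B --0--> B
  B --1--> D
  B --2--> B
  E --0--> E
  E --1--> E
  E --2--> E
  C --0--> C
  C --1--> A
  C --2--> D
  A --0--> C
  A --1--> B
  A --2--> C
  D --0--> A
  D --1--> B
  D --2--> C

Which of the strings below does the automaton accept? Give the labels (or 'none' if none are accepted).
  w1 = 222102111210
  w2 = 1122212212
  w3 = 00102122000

w2

w1: Trace: B -2-> B -2-> B -2-> B -1-> D -0-> A -2-> C -1-> A -1-> B -1-> D -2-> C -1-> A -0-> C  → end C, rejected
w2: Trace: B -1-> D -1-> B -2-> B -2-> B -2-> B -1-> D -2-> C -2-> D -1-> B -2-> B  → end B, accepted
w3: Trace: B -0-> B -0-> B -1-> D -0-> A -2-> C -1-> A -2-> C -2-> D -0-> A -0-> C -0-> C  → end C, rejected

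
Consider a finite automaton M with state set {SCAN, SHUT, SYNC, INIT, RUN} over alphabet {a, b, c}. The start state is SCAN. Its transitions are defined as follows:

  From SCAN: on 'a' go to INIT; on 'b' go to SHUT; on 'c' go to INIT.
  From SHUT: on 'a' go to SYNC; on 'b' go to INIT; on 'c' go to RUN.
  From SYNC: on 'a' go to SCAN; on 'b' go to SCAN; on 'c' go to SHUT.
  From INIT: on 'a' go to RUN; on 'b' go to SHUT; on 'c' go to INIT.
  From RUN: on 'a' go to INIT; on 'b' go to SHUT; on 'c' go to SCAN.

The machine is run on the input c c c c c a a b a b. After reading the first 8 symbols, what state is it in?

SHUT

start at SCAN
read 'c': SCAN → INIT
read 'c': INIT → INIT
read 'c': INIT → INIT
read 'c': INIT → INIT
read 'c': INIT → INIT
read 'a': INIT → RUN
read 'a': RUN → INIT
read 'b': INIT → SHUT
After 8 symbols: SHUT.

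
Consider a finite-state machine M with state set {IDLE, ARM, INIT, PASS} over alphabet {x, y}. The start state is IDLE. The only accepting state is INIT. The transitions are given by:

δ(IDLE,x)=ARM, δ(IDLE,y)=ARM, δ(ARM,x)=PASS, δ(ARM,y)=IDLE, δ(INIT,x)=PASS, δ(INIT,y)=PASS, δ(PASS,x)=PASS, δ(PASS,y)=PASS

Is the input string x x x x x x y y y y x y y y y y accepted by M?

No

IDLE → ARM → PASS → PASS → PASS → PASS → PASS → PASS → PASS → PASS → PASS → PASS → PASS → PASS → PASS → PASS → PASS
End state PASS is not accepting.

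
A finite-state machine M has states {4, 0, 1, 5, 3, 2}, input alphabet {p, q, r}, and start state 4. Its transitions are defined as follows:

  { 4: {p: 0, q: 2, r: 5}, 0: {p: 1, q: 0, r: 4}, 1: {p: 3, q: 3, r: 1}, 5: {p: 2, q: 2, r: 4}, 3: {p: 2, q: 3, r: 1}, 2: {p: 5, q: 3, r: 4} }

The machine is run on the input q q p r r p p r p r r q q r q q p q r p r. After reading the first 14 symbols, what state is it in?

start at 4
read 'q': 4 → 2
read 'q': 2 → 3
read 'p': 3 → 2
read 'r': 2 → 4
read 'r': 4 → 5
read 'p': 5 → 2
read 'p': 2 → 5
read 'r': 5 → 4
read 'p': 4 → 0
read 'r': 0 → 4
read 'r': 4 → 5
read 'q': 5 → 2
read 'q': 2 → 3
read 'r': 3 → 1
After 14 symbols: 1.

1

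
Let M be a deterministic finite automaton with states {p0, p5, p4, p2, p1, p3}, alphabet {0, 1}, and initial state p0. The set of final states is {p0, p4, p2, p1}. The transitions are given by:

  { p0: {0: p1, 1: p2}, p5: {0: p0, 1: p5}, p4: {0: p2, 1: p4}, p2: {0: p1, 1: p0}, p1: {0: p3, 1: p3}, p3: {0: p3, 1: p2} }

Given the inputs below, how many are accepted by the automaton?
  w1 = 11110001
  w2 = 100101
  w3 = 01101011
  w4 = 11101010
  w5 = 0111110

w1: p0 → p2 → p0 → p2 → p0 → p1 → p3 → p3 → p2  → end p2, accepted
w2: p0 → p2 → p1 → p3 → p2 → p1 → p3  → end p3, rejected
w3: p0 → p1 → p3 → p2 → p1 → p3 → p3 → p2 → p0  → end p0, accepted
w4: p0 → p2 → p0 → p2 → p1 → p3 → p3 → p2 → p1  → end p1, accepted
w5: p0 → p1 → p3 → p2 → p0 → p2 → p0 → p1  → end p1, accepted

4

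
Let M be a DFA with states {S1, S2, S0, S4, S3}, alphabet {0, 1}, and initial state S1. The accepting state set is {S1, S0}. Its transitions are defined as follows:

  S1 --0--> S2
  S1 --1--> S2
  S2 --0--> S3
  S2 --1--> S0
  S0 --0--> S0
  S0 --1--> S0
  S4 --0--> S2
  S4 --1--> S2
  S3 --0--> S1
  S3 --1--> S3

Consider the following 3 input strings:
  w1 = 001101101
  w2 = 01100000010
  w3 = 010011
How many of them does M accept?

w1:
  start at S1
  read '0': S1 → S2
  read '0': S2 → S3
  read '1': S3 → S3
  read '1': S3 → S3
  read '0': S3 → S1
  read '1': S1 → S2
  read '1': S2 → S0
  read '0': S0 → S0
  read '1': S0 → S0
  end S0, accepted
w2:
  start at S1
  read '0': S1 → S2
  read '1': S2 → S0
  read '1': S0 → S0
  read '0': S0 → S0
  read '0': S0 → S0
  read '0': S0 → S0
  read '0': S0 → S0
  read '0': S0 → S0
  read '0': S0 → S0
  read '1': S0 → S0
  read '0': S0 → S0
  end S0, accepted
w3:
  start at S1
  read '0': S1 → S2
  read '1': S2 → S0
  read '0': S0 → S0
  read '0': S0 → S0
  read '1': S0 → S0
  read '1': S0 → S0
  end S0, accepted

3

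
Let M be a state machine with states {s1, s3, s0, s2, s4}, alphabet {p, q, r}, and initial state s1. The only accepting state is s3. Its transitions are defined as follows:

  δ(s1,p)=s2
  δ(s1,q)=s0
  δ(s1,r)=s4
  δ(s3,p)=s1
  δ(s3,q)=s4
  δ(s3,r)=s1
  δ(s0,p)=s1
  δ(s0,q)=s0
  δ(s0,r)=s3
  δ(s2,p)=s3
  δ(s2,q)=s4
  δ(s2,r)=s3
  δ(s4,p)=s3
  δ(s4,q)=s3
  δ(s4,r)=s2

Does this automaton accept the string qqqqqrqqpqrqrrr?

Trace: s1 -q-> s0 -q-> s0 -q-> s0 -q-> s0 -q-> s0 -r-> s3 -q-> s4 -q-> s3 -p-> s1 -q-> s0 -r-> s3 -q-> s4 -r-> s2 -r-> s3 -r-> s1
End state s1 is not accepting.

No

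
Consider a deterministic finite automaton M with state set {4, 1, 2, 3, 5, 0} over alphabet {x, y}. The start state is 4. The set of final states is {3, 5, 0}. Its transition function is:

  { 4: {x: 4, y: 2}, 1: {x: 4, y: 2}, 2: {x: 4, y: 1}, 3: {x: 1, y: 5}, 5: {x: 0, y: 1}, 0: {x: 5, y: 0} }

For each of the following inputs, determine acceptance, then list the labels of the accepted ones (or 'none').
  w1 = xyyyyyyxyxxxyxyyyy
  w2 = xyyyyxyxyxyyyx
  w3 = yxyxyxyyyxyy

w1:
  start at 4
  read 'x': 4 → 4
  read 'y': 4 → 2
  read 'y': 2 → 1
  read 'y': 1 → 2
  read 'y': 2 → 1
  read 'y': 1 → 2
  read 'y': 2 → 1
  read 'x': 1 → 4
  read 'y': 4 → 2
  read 'x': 2 → 4
  read 'x': 4 → 4
  read 'x': 4 → 4
  read 'y': 4 → 2
  read 'x': 2 → 4
  read 'y': 4 → 2
  read 'y': 2 → 1
  read 'y': 1 → 2
  read 'y': 2 → 1
  end 1, rejected
w2:
  start at 4
  read 'x': 4 → 4
  read 'y': 4 → 2
  read 'y': 2 → 1
  read 'y': 1 → 2
  read 'y': 2 → 1
  read 'x': 1 → 4
  read 'y': 4 → 2
  read 'x': 2 → 4
  read 'y': 4 → 2
  read 'x': 2 → 4
  read 'y': 4 → 2
  read 'y': 2 → 1
  read 'y': 1 → 2
  read 'x': 2 → 4
  end 4, rejected
w3:
  start at 4
  read 'y': 4 → 2
  read 'x': 2 → 4
  read 'y': 4 → 2
  read 'x': 2 → 4
  read 'y': 4 → 2
  read 'x': 2 → 4
  read 'y': 4 → 2
  read 'y': 2 → 1
  read 'y': 1 → 2
  read 'x': 2 → 4
  read 'y': 4 → 2
  read 'y': 2 → 1
  end 1, rejected

none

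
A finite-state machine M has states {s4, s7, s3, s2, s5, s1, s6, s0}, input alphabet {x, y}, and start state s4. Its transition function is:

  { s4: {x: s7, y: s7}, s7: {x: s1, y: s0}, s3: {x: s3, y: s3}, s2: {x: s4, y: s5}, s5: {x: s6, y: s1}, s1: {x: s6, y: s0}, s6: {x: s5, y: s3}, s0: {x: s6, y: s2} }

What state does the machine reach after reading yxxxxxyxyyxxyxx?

s3

s4 → s7 → s1 → s6 → s5 → s6 → s5 → s1 → s6 → s3 → s3 → s3 → s3 → s3 → s3 → s3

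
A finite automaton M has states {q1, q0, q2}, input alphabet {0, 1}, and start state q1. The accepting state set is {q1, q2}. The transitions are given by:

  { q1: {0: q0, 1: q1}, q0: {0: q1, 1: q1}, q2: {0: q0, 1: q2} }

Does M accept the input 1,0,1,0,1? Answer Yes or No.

Yes

Trace: q1 -1-> q1 -0-> q0 -1-> q1 -0-> q0 -1-> q1
End state q1 is accepting.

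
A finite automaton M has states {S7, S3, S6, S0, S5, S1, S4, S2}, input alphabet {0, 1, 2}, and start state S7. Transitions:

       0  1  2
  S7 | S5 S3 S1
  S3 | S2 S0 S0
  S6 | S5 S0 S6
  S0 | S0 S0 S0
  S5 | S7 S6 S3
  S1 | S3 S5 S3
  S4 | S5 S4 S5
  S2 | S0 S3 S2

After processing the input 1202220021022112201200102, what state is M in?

start at S7
read '1': S7 → S3
read '2': S3 → S0
read '0': S0 → S0
read '2': S0 → S0
read '2': S0 → S0
read '2': S0 → S0
read '0': S0 → S0
read '0': S0 → S0
read '2': S0 → S0
read '1': S0 → S0
read '0': S0 → S0
read '2': S0 → S0
read '2': S0 → S0
read '1': S0 → S0
read '1': S0 → S0
read '2': S0 → S0
read '2': S0 → S0
read '0': S0 → S0
read '1': S0 → S0
read '2': S0 → S0
read '0': S0 → S0
read '0': S0 → S0
read '1': S0 → S0
read '0': S0 → S0
read '2': S0 → S0

S0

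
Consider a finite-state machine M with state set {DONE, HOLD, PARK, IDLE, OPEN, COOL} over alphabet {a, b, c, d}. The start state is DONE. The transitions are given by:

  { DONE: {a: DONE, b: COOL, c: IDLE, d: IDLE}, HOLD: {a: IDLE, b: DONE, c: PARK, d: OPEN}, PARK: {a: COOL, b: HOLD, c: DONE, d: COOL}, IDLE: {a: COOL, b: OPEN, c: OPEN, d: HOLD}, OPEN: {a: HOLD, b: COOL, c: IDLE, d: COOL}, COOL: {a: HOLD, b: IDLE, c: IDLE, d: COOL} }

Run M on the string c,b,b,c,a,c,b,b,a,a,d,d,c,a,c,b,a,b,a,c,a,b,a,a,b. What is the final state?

DONE

start at DONE
read 'c': DONE → IDLE
read 'b': IDLE → OPEN
read 'b': OPEN → COOL
read 'c': COOL → IDLE
read 'a': IDLE → COOL
read 'c': COOL → IDLE
read 'b': IDLE → OPEN
read 'b': OPEN → COOL
read 'a': COOL → HOLD
read 'a': HOLD → IDLE
read 'd': IDLE → HOLD
read 'd': HOLD → OPEN
read 'c': OPEN → IDLE
read 'a': IDLE → COOL
read 'c': COOL → IDLE
read 'b': IDLE → OPEN
read 'a': OPEN → HOLD
read 'b': HOLD → DONE
read 'a': DONE → DONE
read 'c': DONE → IDLE
read 'a': IDLE → COOL
read 'b': COOL → IDLE
read 'a': IDLE → COOL
read 'a': COOL → HOLD
read 'b': HOLD → DONE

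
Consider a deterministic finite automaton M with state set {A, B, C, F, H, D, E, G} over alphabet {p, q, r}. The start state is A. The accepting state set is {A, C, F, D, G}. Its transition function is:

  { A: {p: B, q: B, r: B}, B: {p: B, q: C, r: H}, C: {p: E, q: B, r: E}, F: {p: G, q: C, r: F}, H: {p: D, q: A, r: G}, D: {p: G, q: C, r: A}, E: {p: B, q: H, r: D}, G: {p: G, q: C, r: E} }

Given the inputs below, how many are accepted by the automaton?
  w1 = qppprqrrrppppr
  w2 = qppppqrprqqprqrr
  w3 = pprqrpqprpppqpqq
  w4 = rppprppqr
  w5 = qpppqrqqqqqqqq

w1: Trace: A -q-> B -p-> B -p-> B -p-> B -r-> H -q-> A -r-> B -r-> H -r-> G -p-> G -p-> G -p-> G -p-> G -r-> E  → end E, rejected
w2: Trace: A -q-> B -p-> B -p-> B -p-> B -p-> B -q-> C -r-> E -p-> B -r-> H -q-> A -q-> B -p-> B -r-> H -q-> A -r-> B -r-> H  → end H, rejected
w3: Trace: A -p-> B -p-> B -r-> H -q-> A -r-> B -p-> B -q-> C -p-> E -r-> D -p-> G -p-> G -p-> G -q-> C -p-> E -q-> H -q-> A  → end A, accepted
w4: Trace: A -r-> B -p-> B -p-> B -p-> B -r-> H -p-> D -p-> G -q-> C -r-> E  → end E, rejected
w5: Trace: A -q-> B -p-> B -p-> B -p-> B -q-> C -r-> E -q-> H -q-> A -q-> B -q-> C -q-> B -q-> C -q-> B -q-> C  → end C, accepted

2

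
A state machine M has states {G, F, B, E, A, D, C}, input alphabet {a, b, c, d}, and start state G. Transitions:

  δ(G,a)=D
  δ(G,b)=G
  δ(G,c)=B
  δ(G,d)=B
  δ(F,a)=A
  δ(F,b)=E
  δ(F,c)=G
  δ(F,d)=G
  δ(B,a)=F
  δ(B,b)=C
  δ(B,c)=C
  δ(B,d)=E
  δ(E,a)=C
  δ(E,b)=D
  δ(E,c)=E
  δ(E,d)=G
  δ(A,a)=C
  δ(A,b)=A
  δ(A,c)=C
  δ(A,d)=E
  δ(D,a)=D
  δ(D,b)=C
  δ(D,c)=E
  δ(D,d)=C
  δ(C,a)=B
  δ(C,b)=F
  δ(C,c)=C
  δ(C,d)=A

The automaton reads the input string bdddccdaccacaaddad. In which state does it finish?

G

Trace: G -b-> G -d-> B -d-> E -d-> G -c-> B -c-> C -d-> A -a-> C -c-> C -c-> C -a-> B -c-> C -a-> B -a-> F -d-> G -d-> B -a-> F -d-> G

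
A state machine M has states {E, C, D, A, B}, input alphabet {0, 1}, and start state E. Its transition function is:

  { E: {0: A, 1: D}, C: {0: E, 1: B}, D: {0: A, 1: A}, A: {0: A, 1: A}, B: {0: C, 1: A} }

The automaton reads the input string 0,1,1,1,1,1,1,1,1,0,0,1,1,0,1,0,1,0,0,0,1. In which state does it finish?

A

E → A → A → A → A → A → A → A → A → A → A → A → A → A → A → A → A → A → A → A → A → A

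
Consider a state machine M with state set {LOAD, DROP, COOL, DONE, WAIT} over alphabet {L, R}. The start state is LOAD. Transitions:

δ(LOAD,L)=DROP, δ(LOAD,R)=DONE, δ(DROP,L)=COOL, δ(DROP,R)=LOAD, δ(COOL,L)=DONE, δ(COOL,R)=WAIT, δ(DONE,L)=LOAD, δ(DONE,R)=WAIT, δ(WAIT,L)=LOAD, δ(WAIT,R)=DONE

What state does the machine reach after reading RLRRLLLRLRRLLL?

COOL

start at LOAD
read 'R': LOAD → DONE
read 'L': DONE → LOAD
read 'R': LOAD → DONE
read 'R': DONE → WAIT
read 'L': WAIT → LOAD
read 'L': LOAD → DROP
read 'L': DROP → COOL
read 'R': COOL → WAIT
read 'L': WAIT → LOAD
read 'R': LOAD → DONE
read 'R': DONE → WAIT
read 'L': WAIT → LOAD
read 'L': LOAD → DROP
read 'L': DROP → COOL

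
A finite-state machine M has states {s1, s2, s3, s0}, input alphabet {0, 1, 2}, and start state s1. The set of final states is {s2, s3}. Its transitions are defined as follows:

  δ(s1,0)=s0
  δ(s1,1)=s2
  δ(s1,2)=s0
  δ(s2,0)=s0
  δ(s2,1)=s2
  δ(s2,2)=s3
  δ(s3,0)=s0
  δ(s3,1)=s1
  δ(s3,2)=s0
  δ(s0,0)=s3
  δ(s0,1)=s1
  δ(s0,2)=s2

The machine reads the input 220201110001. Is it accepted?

No

start at s1
read '2': s1 → s0
read '2': s0 → s2
read '0': s2 → s0
read '2': s0 → s2
read '0': s2 → s0
read '1': s0 → s1
read '1': s1 → s2
read '1': s2 → s2
read '0': s2 → s0
read '0': s0 → s3
read '0': s3 → s0
read '1': s0 → s1
End state s1 is not accepting.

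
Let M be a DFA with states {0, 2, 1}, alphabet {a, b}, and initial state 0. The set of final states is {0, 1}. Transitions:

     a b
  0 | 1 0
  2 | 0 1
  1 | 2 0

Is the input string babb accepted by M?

Trace: 0 -b-> 0 -a-> 1 -b-> 0 -b-> 0
End state 0 is accepting.

Yes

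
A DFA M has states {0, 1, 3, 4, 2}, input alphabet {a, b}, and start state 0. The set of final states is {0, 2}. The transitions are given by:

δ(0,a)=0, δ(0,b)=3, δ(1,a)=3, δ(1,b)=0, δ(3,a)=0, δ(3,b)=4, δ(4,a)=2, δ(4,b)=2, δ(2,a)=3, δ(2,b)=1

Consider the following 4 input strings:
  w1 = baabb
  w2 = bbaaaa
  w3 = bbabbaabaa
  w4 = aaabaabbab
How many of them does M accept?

w1: Trace: 0 -b-> 3 -a-> 0 -a-> 0 -b-> 3 -b-> 4  → end 4, rejected
w2: Trace: 0 -b-> 3 -b-> 4 -a-> 2 -a-> 3 -a-> 0 -a-> 0  → end 0, accepted
w3: Trace: 0 -b-> 3 -b-> 4 -a-> 2 -b-> 1 -b-> 0 -a-> 0 -a-> 0 -b-> 3 -a-> 0 -a-> 0  → end 0, accepted
w4: Trace: 0 -a-> 0 -a-> 0 -a-> 0 -b-> 3 -a-> 0 -a-> 0 -b-> 3 -b-> 4 -a-> 2 -b-> 1  → end 1, rejected

2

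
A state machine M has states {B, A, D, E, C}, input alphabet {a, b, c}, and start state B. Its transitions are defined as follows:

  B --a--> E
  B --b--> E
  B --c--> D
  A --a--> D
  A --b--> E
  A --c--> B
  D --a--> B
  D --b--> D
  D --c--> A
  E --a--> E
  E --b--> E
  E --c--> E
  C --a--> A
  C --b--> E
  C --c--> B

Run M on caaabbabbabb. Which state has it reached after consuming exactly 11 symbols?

E

B → D → B → E → E → E → E → E → E → E → E → E
After 11 symbols: E.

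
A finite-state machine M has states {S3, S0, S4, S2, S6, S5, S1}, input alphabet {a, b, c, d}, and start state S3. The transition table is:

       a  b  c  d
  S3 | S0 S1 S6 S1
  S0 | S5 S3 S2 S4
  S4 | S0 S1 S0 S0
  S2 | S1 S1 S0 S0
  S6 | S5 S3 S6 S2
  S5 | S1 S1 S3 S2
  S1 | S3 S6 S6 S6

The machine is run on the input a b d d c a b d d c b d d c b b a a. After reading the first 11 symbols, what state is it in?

S3

S3 → S0 → S3 → S1 → S6 → S6 → S5 → S1 → S6 → S2 → S0 → S3
After 11 symbols: S3.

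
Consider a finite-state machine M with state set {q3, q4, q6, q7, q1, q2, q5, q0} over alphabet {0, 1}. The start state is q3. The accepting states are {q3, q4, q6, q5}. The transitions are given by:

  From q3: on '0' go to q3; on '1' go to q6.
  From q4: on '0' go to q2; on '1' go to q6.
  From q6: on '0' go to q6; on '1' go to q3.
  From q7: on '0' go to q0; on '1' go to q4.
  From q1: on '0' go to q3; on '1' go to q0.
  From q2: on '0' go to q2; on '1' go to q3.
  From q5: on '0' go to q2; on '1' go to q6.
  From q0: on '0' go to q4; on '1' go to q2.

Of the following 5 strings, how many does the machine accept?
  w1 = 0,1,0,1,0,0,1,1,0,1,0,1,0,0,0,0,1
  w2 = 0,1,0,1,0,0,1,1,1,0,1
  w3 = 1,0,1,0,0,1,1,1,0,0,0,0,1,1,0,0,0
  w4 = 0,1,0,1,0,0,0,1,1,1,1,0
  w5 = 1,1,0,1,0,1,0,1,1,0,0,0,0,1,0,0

w1: Trace: q3 -0-> q3 -1-> q6 -0-> q6 -1-> q3 -0-> q3 -0-> q3 -1-> q6 -1-> q3 -0-> q3 -1-> q6 -0-> q6 -1-> q3 -0-> q3 -0-> q3 -0-> q3 -0-> q3 -1-> q6  → end q6, accepted
w2: Trace: q3 -0-> q3 -1-> q6 -0-> q6 -1-> q3 -0-> q3 -0-> q3 -1-> q6 -1-> q3 -1-> q6 -0-> q6 -1-> q3  → end q3, accepted
w3: Trace: q3 -1-> q6 -0-> q6 -1-> q3 -0-> q3 -0-> q3 -1-> q6 -1-> q3 -1-> q6 -0-> q6 -0-> q6 -0-> q6 -0-> q6 -1-> q3 -1-> q6 -0-> q6 -0-> q6 -0-> q6  → end q6, accepted
w4: Trace: q3 -0-> q3 -1-> q6 -0-> q6 -1-> q3 -0-> q3 -0-> q3 -0-> q3 -1-> q6 -1-> q3 -1-> q6 -1-> q3 -0-> q3  → end q3, accepted
w5: Trace: q3 -1-> q6 -1-> q3 -0-> q3 -1-> q6 -0-> q6 -1-> q3 -0-> q3 -1-> q6 -1-> q3 -0-> q3 -0-> q3 -0-> q3 -0-> q3 -1-> q6 -0-> q6 -0-> q6  → end q6, accepted

5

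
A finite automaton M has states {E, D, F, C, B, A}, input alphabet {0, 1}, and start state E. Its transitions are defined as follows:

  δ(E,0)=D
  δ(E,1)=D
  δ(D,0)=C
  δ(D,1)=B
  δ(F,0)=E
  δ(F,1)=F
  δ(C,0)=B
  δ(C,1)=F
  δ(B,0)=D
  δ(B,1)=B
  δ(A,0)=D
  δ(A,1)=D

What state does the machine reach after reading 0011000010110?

D

start at E
read '0': E → D
read '0': D → C
read '1': C → F
read '1': F → F
read '0': F → E
read '0': E → D
read '0': D → C
read '0': C → B
read '1': B → B
read '0': B → D
read '1': D → B
read '1': B → B
read '0': B → D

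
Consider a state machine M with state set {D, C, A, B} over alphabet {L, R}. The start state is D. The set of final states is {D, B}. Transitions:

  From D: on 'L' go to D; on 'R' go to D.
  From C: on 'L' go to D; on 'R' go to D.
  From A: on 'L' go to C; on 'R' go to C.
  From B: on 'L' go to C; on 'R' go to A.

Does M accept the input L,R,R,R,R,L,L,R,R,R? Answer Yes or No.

Trace: D -L-> D -R-> D -R-> D -R-> D -R-> D -L-> D -L-> D -R-> D -R-> D -R-> D
End state D is accepting.

Yes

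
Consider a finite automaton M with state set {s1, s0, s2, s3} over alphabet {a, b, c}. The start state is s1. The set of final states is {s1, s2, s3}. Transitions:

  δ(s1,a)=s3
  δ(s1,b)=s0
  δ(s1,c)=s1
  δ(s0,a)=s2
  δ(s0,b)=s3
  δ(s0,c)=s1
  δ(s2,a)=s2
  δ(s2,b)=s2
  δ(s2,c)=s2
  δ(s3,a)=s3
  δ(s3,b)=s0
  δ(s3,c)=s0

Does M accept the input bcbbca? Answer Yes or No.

Yes

s1 → s0 → s1 → s0 → s3 → s0 → s2
End state s2 is accepting.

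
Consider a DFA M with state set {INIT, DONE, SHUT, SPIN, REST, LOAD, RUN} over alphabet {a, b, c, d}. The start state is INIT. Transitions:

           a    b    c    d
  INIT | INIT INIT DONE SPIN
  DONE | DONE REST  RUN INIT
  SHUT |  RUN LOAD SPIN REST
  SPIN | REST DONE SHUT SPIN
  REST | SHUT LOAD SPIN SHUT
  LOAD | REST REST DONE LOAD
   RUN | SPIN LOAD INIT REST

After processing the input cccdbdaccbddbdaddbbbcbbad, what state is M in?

SHUT

start at INIT
read 'c': INIT → DONE
read 'c': DONE → RUN
read 'c': RUN → INIT
read 'd': INIT → SPIN
read 'b': SPIN → DONE
read 'd': DONE → INIT
read 'a': INIT → INIT
read 'c': INIT → DONE
read 'c': DONE → RUN
read 'b': RUN → LOAD
read 'd': LOAD → LOAD
read 'd': LOAD → LOAD
read 'b': LOAD → REST
read 'd': REST → SHUT
read 'a': SHUT → RUN
read 'd': RUN → REST
read 'd': REST → SHUT
read 'b': SHUT → LOAD
read 'b': LOAD → REST
read 'b': REST → LOAD
read 'c': LOAD → DONE
read 'b': DONE → REST
read 'b': REST → LOAD
read 'a': LOAD → REST
read 'd': REST → SHUT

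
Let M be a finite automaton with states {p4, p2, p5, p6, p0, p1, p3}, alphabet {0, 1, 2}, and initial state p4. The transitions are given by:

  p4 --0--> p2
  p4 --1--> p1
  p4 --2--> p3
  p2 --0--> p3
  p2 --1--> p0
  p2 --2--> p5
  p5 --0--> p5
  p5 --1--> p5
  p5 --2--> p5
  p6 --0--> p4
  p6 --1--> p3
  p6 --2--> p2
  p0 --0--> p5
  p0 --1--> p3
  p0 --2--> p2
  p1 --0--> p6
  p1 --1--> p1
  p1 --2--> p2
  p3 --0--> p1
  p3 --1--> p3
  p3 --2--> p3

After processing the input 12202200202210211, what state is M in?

Trace: p4 -1-> p1 -2-> p2 -2-> p5 -0-> p5 -2-> p5 -2-> p5 -0-> p5 -0-> p5 -2-> p5 -0-> p5 -2-> p5 -2-> p5 -1-> p5 -0-> p5 -2-> p5 -1-> p5 -1-> p5

p5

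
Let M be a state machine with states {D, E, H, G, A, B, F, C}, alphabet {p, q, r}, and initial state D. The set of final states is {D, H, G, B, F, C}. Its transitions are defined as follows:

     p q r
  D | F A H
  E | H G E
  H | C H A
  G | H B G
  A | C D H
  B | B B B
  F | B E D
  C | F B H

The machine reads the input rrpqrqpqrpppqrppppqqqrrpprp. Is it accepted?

Trace: D -r-> H -r-> A -p-> C -q-> B -r-> B -q-> B -p-> B -q-> B -r-> B -p-> B -p-> B -p-> B -q-> B -r-> B -p-> B -p-> B -p-> B -p-> B -q-> B -q-> B -q-> B -r-> B -r-> B -p-> B -p-> B -r-> B -p-> B
End state B is accepting.

Yes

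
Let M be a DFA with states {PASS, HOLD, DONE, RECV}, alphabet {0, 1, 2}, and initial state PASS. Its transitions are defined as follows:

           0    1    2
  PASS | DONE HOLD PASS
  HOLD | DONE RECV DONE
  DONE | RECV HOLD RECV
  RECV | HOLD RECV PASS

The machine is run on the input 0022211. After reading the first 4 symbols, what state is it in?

PASS → DONE → RECV → PASS → PASS
After 4 symbols: PASS.

PASS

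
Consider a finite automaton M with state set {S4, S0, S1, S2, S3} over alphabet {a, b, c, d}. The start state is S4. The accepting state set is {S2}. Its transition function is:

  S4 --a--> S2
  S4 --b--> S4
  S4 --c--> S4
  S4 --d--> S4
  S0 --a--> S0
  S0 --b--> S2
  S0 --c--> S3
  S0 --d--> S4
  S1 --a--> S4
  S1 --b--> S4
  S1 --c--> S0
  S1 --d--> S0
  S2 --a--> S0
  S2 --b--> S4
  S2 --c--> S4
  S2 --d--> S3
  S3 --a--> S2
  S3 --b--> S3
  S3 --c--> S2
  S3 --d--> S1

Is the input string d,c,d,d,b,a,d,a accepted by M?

Trace: S4 -d-> S4 -c-> S4 -d-> S4 -d-> S4 -b-> S4 -a-> S2 -d-> S3 -a-> S2
End state S2 is accepting.

Yes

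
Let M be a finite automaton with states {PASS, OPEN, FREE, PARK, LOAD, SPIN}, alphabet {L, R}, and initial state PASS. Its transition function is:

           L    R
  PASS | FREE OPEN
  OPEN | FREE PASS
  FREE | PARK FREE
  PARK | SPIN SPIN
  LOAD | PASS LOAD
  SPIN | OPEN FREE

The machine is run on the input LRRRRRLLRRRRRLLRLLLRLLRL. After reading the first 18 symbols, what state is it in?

SPIN

start at PASS
read 'L': PASS → FREE
read 'R': FREE → FREE
read 'R': FREE → FREE
read 'R': FREE → FREE
read 'R': FREE → FREE
read 'R': FREE → FREE
read 'L': FREE → PARK
read 'L': PARK → SPIN
read 'R': SPIN → FREE
read 'R': FREE → FREE
read 'R': FREE → FREE
read 'R': FREE → FREE
read 'R': FREE → FREE
read 'L': FREE → PARK
read 'L': PARK → SPIN
read 'R': SPIN → FREE
read 'L': FREE → PARK
read 'L': PARK → SPIN
After 18 symbols: SPIN.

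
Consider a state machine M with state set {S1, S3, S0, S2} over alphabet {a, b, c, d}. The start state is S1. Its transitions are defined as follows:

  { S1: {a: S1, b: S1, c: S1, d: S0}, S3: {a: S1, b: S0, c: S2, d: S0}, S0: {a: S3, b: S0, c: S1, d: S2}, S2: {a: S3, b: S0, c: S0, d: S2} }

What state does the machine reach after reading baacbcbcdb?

start at S1
read 'b': S1 → S1
read 'a': S1 → S1
read 'a': S1 → S1
read 'c': S1 → S1
read 'b': S1 → S1
read 'c': S1 → S1
read 'b': S1 → S1
read 'c': S1 → S1
read 'd': S1 → S0
read 'b': S0 → S0

S0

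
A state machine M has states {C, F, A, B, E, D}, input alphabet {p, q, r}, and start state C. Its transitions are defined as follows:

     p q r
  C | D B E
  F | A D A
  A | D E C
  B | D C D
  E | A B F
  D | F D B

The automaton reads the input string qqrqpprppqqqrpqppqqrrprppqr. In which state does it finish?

B

start at C
read 'q': C → B
read 'q': B → C
read 'r': C → E
read 'q': E → B
read 'p': B → D
read 'p': D → F
read 'r': F → A
read 'p': A → D
read 'p': D → F
read 'q': F → D
read 'q': D → D
read 'q': D → D
read 'r': D → B
read 'p': B → D
read 'q': D → D
read 'p': D → F
read 'p': F → A
read 'q': A → E
read 'q': E → B
read 'r': B → D
read 'r': D → B
read 'p': B → D
read 'r': D → B
read 'p': B → D
read 'p': D → F
read 'q': F → D
read 'r': D → B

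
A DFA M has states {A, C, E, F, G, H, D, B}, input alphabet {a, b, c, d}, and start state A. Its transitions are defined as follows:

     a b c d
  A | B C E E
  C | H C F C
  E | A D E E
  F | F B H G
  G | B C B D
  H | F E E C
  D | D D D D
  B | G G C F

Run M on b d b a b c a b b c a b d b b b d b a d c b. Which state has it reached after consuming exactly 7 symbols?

A

A → C → C → C → H → E → E → A
After 7 symbols: A.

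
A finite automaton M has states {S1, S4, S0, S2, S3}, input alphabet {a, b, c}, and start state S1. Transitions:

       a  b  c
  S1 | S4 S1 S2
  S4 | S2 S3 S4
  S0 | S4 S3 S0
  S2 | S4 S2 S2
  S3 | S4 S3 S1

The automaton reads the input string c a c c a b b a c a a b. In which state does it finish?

S3

Trace: S1 -c-> S2 -a-> S4 -c-> S4 -c-> S4 -a-> S2 -b-> S2 -b-> S2 -a-> S4 -c-> S4 -a-> S2 -a-> S4 -b-> S3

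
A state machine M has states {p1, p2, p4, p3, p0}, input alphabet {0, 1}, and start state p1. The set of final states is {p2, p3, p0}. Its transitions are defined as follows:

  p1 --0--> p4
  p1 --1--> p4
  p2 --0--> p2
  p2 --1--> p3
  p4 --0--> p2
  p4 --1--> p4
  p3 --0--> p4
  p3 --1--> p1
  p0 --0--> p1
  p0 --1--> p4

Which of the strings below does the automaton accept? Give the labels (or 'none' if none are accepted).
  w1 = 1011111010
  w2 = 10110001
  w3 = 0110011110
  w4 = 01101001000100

w1: Trace: p1 -1-> p4 -0-> p2 -1-> p3 -1-> p1 -1-> p4 -1-> p4 -1-> p4 -0-> p2 -1-> p3 -0-> p4  → end p4, rejected
w2: Trace: p1 -1-> p4 -0-> p2 -1-> p3 -1-> p1 -0-> p4 -0-> p2 -0-> p2 -1-> p3  → end p3, accepted
w3: Trace: p1 -0-> p4 -1-> p4 -1-> p4 -0-> p2 -0-> p2 -1-> p3 -1-> p1 -1-> p4 -1-> p4 -0-> p2  → end p2, accepted
w4: Trace: p1 -0-> p4 -1-> p4 -1-> p4 -0-> p2 -1-> p3 -0-> p4 -0-> p2 -1-> p3 -0-> p4 -0-> p2 -0-> p2 -1-> p3 -0-> p4 -0-> p2  → end p2, accepted

w2, w3, w4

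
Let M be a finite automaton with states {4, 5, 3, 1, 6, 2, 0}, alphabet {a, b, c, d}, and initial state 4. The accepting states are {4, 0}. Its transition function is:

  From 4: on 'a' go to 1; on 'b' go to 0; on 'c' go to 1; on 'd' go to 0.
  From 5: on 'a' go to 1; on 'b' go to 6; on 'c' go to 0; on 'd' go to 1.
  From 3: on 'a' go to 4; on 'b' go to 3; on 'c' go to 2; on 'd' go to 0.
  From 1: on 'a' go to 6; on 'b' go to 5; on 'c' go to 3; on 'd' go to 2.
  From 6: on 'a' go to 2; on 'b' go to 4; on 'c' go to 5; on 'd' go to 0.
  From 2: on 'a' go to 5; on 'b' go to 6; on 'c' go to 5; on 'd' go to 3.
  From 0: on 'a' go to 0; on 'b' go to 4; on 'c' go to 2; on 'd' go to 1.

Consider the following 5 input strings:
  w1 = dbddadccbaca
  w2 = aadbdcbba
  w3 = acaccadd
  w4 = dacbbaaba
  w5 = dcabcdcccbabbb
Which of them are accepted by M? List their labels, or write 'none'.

w1: 4 → 0 → 4 → 0 → 1 → 6 → 0 → 2 → 5 → 6 → 2 → 5 → 1  → end 1, rejected
w2: 4 → 1 → 6 → 0 → 4 → 0 → 2 → 6 → 4 → 1  → end 1, rejected
w3: 4 → 1 → 3 → 4 → 1 → 3 → 4 → 0 → 1  → end 1, rejected
w4: 4 → 0 → 0 → 2 → 6 → 4 → 1 → 6 → 4 → 1  → end 1, rejected
w5: 4 → 0 → 2 → 5 → 6 → 5 → 1 → 3 → 2 → 5 → 6 → 2 → 6 → 4 → 0  → end 0, accepted

w5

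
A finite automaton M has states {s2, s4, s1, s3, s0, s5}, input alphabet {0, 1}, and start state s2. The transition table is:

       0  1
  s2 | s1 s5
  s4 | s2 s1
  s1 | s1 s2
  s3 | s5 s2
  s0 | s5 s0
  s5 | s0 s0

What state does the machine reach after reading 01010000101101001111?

s2 → s1 → s2 → s1 → s2 → s1 → s1 → s1 → s1 → s2 → s1 → s2 → s5 → s0 → s0 → s5 → s0 → s0 → s0 → s0 → s0

s0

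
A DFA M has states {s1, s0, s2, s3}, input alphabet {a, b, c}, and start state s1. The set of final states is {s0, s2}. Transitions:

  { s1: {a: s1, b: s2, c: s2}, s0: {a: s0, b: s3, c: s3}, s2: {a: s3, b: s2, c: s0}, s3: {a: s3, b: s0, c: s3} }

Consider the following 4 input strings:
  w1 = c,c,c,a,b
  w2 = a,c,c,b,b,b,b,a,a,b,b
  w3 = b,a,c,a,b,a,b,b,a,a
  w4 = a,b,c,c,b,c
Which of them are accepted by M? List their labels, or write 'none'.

w1, w2, w3

w1:
  start at s1
  read 'c': s1 → s2
  read 'c': s2 → s0
  read 'c': s0 → s3
  read 'a': s3 → s3
  read 'b': s3 → s0
  end s0, accepted
w2:
  start at s1
  read 'a': s1 → s1
  read 'c': s1 → s2
  read 'c': s2 → s0
  read 'b': s0 → s3
  read 'b': s3 → s0
  read 'b': s0 → s3
  read 'b': s3 → s0
  read 'a': s0 → s0
  read 'a': s0 → s0
  read 'b': s0 → s3
  read 'b': s3 → s0
  end s0, accepted
w3:
  start at s1
  read 'b': s1 → s2
  read 'a': s2 → s3
  read 'c': s3 → s3
  read 'a': s3 → s3
  read 'b': s3 → s0
  read 'a': s0 → s0
  read 'b': s0 → s3
  read 'b': s3 → s0
  read 'a': s0 → s0
  read 'a': s0 → s0
  end s0, accepted
w4:
  start at s1
  read 'a': s1 → s1
  read 'b': s1 → s2
  read 'c': s2 → s0
  read 'c': s0 → s3
  read 'b': s3 → s0
  read 'c': s0 → s3
  end s3, rejected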